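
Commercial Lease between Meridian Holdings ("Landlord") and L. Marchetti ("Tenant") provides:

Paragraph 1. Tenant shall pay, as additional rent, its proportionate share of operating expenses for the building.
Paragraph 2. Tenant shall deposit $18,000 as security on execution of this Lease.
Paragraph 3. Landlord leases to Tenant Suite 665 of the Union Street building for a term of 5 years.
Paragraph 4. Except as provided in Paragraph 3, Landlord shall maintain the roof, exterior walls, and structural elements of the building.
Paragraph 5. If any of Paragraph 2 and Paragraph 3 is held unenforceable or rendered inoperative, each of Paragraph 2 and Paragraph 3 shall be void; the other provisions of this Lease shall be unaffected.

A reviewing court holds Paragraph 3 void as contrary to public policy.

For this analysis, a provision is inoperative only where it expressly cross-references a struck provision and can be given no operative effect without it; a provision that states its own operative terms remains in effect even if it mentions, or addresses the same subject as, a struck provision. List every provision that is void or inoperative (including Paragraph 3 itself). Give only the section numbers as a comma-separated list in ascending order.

2, 3

Paragraph 3 is struck. Paragraph 4 mentions Paragraph 3 but its own obligation stands independently of Paragraph 3, so Paragraph 4 is not affected. No other provision's operative terms depend on Paragraph 3. Paragraph 5 declares Paragraph 2 and Paragraph 3 mutually dependent; since one of them has fallen, all of them are of no effect. That brings down Paragraph 2 as well. The remainder continues in force under Paragraph 5. That leaves Paragraph 1, Paragraph 4, and Paragraph 5 in effect.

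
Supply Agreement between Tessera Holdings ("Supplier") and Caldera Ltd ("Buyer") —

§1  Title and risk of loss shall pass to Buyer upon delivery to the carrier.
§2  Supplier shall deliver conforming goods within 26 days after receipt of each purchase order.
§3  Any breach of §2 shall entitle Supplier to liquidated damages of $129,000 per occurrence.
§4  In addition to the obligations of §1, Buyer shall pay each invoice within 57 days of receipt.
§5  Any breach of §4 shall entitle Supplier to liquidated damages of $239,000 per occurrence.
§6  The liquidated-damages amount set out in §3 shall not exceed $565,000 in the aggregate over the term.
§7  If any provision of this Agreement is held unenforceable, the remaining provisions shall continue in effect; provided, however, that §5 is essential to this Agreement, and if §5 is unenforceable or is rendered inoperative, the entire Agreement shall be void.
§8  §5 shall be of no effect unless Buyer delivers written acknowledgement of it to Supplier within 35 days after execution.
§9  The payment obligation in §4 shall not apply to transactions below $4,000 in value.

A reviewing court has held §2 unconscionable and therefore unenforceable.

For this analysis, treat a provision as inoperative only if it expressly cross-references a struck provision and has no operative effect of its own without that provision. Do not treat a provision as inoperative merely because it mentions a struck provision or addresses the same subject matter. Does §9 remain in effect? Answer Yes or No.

Yes

§2 is struck. The whole of §3 is the liquidated-damages amount, defined by reference to §2, so §3 cannot stand once §2 is removed. §6 operates only by reference to §3, so it falls with §3. §7 makes §5 an essential term, but §5 is unaffected, so the severability proviso in §7 preserves the remaining provisions. §1, §4, §5, §7, §8, and §9 remain in effect. §9 is among the surviving provisions, so the answer is yes.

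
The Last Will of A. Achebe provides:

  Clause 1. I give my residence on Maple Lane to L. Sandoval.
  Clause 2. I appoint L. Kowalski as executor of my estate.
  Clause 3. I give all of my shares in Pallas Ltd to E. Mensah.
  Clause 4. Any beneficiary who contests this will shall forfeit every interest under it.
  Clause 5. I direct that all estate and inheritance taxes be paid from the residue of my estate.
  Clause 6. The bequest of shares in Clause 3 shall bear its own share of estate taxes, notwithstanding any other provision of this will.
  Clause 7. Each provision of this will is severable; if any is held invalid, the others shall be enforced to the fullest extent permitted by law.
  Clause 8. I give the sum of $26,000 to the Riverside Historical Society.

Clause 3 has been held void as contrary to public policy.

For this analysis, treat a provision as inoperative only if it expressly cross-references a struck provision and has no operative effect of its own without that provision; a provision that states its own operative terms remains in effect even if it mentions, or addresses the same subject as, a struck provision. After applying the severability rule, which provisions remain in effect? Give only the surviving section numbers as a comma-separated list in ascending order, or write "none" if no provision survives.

Clause 3 is struck. Clause 6 operates only by reference to Clause 3, so it falls with Clause 3. Clause 7 is a severability clause and preserves every provision that can still be given independent effect. Clause 1, Clause 2, Clause 4, Clause 5, Clause 7, and Clause 8 remain in effect.

1, 2, 4, 5, 7, 8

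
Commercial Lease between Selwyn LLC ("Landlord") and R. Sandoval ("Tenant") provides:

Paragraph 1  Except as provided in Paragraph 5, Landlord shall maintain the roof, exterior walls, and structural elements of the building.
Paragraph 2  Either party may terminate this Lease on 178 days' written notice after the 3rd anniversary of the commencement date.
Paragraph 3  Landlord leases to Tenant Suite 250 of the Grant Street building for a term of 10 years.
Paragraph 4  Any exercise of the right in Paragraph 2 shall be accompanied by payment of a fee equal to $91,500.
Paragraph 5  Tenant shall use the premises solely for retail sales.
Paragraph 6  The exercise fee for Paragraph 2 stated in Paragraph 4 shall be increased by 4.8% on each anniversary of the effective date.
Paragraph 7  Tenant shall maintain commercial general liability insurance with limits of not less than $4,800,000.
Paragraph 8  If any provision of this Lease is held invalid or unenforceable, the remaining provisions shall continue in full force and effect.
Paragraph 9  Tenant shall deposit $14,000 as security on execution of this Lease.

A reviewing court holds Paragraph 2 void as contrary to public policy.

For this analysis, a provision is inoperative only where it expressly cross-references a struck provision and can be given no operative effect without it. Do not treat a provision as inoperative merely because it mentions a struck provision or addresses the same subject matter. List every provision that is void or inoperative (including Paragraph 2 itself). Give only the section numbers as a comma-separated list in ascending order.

2, 4, 6

Paragraph 2 is struck. Paragraph 4 has no operative effect of its own apart from Paragraph 2 and is therefore inoperative. Paragraph 6 operates only by reference to Paragraph 4, so it falls with Paragraph 4. Paragraph 8 is a severability clause and preserves every provision that can still be given independent effect. The provisions still in force are Paragraph 1, Paragraph 3, Paragraph 5, Paragraph 7, Paragraph 8, and Paragraph 9.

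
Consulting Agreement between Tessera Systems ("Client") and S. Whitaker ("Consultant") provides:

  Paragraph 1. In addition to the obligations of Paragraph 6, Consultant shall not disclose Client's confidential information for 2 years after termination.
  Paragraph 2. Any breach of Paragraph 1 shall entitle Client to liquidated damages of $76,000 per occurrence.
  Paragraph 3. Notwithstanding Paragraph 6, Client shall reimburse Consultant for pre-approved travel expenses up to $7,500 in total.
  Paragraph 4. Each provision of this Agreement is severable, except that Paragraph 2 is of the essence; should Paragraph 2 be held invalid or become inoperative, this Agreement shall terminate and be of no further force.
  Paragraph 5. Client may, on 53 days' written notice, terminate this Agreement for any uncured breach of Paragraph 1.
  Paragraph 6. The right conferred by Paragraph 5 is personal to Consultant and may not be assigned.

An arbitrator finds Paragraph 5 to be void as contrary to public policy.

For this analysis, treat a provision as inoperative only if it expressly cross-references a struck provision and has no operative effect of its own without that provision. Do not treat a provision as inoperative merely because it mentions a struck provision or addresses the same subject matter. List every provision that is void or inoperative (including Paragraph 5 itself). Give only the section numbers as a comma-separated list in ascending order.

5, 6

Paragraph 5 is struck. Paragraph 6 operates only by reference to Paragraph 5, so it falls with Paragraph 5. Although Paragraph 3 refers to Paragraph 6, its operative terms do not depend on Paragraph 6, so it remains in effect. Paragraph 1 mentions Paragraph 6 but its own obligation stands independently of Paragraph 6, so Paragraph 1 is not affected. Paragraph 4 makes Paragraph 2 an essential term, but Paragraph 2 is unaffected, so the severability proviso in Paragraph 4 preserves the remaining provisions. The provisions still in force are Paragraph 1, Paragraph 2, Paragraph 3, and Paragraph 4.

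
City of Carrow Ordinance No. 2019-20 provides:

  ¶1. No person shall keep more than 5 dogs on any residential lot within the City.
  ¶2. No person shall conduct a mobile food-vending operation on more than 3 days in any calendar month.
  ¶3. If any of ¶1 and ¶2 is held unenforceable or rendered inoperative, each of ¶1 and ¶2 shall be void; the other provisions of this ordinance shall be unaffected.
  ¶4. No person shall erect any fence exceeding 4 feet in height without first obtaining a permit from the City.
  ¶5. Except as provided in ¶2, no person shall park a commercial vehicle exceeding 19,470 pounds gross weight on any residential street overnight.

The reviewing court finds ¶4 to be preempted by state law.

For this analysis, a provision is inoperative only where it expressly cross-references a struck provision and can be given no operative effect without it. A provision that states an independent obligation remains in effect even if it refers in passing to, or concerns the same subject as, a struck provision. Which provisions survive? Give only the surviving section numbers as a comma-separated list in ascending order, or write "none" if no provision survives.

1, 2, 3, 5

¶4 is struck. No other provision's operative terms depend on ¶4. ¶3 ties ¶1 and ¶2 together, but none of those is affected here; the remaining provisions continue in force under ¶3. The provisions still in force are ¶1, ¶2, ¶3, and ¶5.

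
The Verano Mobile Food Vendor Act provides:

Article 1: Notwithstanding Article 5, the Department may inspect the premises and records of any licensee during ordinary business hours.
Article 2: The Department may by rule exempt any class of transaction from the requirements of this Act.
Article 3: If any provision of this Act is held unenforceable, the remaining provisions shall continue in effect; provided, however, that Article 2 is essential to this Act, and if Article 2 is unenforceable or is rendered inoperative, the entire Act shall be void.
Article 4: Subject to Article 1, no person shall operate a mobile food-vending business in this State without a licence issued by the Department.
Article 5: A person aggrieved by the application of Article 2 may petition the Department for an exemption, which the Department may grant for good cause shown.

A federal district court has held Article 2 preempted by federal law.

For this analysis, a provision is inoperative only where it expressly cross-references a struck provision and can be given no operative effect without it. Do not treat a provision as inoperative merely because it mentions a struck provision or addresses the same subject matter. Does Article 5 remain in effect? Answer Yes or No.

Article 2 is struck. The only function of Article 5 is the exemption procedure for Article 2, so it cannot stand once Article 2 is removed. Article 3 makes Article 2 an essential term, and Article 2 is the provision held invalid; under Article 3, the entire Act is therefore void. No provision of the Act survives. Article 5 is among the inoperative provisions, so the answer is no.

No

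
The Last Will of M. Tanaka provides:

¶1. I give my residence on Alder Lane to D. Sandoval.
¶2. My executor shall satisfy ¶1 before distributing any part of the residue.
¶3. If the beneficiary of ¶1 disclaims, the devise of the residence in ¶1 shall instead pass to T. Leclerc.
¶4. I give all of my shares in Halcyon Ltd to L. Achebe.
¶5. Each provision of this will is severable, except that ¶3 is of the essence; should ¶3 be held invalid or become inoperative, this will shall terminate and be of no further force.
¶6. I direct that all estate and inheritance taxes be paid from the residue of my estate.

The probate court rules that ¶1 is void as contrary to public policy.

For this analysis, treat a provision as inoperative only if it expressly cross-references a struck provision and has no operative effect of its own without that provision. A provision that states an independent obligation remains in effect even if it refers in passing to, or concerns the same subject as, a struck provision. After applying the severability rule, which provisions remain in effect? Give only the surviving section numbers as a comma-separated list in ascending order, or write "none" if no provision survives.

¶1 is struck. ¶2 has no operative effect of its own apart from ¶1 and is therefore inoperative. ¶3 merely fixes the alternative disposition for ¶1; with ¶1 gone it has nothing to operate on and falls away. ¶5 makes ¶3 an essential term, and ¶3 has been rendered inoperative by the cascade; under ¶5, the entire will is therefore void. No provision of the will survives.

none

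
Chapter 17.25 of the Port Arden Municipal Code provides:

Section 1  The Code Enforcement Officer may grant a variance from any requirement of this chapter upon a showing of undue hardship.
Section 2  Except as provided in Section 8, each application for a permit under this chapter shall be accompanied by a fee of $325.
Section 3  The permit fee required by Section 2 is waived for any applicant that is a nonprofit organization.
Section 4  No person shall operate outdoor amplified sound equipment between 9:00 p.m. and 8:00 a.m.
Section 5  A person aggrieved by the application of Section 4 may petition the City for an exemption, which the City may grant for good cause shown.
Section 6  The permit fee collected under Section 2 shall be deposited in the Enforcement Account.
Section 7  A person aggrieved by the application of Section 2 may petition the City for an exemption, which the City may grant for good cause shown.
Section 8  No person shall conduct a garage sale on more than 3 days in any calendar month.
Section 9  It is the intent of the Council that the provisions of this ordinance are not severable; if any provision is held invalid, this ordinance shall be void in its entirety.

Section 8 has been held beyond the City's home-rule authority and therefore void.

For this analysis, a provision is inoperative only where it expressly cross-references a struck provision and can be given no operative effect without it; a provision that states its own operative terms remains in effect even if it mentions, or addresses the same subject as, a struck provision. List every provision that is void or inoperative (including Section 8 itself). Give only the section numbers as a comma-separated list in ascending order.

1, 2, 3, 4, 5, 6, 7, 8, 9

Section 8 is struck. Nothing else in the ordinance is defined by reference to Section 8. Section 9 provides that the ordinance is not severable, so the invalidity of any one provision voids the entire ordinance. No provision of the ordinance survives.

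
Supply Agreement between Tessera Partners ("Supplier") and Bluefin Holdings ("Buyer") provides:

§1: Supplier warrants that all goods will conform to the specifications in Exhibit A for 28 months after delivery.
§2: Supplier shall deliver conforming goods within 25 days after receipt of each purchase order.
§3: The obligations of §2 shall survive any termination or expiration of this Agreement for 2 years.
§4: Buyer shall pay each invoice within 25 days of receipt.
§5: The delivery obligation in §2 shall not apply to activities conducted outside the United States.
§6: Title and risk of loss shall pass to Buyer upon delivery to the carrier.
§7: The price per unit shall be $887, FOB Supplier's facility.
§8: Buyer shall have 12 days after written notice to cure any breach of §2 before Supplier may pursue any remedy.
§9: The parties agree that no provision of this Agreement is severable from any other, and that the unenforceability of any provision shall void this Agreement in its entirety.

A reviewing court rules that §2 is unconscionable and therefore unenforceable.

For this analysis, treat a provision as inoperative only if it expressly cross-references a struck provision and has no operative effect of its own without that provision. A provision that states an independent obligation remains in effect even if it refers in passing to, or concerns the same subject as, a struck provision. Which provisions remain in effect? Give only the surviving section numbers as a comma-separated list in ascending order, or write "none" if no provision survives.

none

§2 is struck. The only function of §3 is the survival period for §2, so it cannot stand once §2 is removed. §5 operates only by reference to §2, so it falls with §2. §8 merely fixes the cure period for breach of §2; with §2 gone it has nothing to operate on and falls away. §9 provides that the Agreement is not severable, so the invalidity of any one provision voids the entire Agreement. No provision of the Agreement survives.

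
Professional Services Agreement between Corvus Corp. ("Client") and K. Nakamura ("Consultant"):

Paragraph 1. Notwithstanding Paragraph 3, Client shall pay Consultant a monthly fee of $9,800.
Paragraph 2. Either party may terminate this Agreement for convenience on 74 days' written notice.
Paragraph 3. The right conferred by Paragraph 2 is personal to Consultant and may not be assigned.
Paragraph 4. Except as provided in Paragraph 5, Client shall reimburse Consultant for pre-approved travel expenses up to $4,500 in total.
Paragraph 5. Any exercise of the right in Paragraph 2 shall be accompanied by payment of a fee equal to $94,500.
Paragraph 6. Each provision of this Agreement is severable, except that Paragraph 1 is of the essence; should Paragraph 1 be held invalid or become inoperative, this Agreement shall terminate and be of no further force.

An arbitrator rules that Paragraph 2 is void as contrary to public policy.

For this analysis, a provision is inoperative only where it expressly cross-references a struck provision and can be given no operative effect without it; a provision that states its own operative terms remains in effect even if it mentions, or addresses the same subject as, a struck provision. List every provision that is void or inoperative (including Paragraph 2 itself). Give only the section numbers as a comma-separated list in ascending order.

Paragraph 2 is struck. The only function of Paragraph 3 is the non-assignment of Paragraph 2, so it cannot stand once Paragraph 2 is removed. Paragraph 5 operates only by reference to Paragraph 2, so it falls with Paragraph 2. Paragraph 4 mentions Paragraph 5 but its own obligation stands independently of Paragraph 5, so Paragraph 4 is not affected. Although Paragraph 1 refers to Paragraph 3, its operative terms do not depend on Paragraph 3, so it remains in effect. Paragraph 6 makes Paragraph 1 an essential term, but Paragraph 1 is unaffected, so the severability proviso in Paragraph 6 preserves the remaining provisions. Paragraph 1, Paragraph 4, and Paragraph 6 remain in effect.

2, 3, 5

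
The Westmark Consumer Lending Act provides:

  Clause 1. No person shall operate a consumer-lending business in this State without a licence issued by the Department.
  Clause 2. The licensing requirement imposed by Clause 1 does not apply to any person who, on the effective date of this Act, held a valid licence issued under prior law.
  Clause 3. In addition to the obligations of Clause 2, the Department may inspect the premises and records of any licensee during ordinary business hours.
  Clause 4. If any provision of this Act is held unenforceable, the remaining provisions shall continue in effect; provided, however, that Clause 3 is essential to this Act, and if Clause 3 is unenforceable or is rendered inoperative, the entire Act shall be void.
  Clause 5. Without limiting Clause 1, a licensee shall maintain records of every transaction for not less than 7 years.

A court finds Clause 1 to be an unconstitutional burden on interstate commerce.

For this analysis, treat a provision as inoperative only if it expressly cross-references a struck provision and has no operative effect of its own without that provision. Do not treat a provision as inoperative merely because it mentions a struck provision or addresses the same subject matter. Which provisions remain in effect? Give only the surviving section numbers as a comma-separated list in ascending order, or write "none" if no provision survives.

Clause 1 is struck. Clause 2 has no operative effect of its own apart from Clause 1 and is therefore inoperative. Clause 3 mentions Clause 2 but its own obligation stands independently of Clause 2, so Clause 3 is not affected. Clause 5 mentions Clause 1 but its own obligation stands independently of Clause 1, so Clause 5 is not affected. Clause 4 makes Clause 3 an essential term, but Clause 3 is unaffected, so the severability proviso in Clause 4 preserves the remaining provisions. The provisions still in force are Clause 3, Clause 4, and Clause 5.

3, 4, 5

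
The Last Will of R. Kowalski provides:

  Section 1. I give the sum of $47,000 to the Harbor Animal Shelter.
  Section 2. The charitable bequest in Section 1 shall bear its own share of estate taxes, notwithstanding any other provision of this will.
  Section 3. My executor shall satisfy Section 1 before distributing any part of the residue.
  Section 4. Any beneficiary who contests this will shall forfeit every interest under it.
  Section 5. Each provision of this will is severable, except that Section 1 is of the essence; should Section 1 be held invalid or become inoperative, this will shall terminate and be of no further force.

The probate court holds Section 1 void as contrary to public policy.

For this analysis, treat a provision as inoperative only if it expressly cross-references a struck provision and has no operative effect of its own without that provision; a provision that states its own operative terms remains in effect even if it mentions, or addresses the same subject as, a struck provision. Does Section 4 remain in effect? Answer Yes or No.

No

Section 1 is struck. The only function of Section 2 is the tax charge on Section 1, so it cannot stand once Section 1 is removed. Section 3 has no operative effect of its own apart from Section 1 and is therefore inoperative. Section 5 makes Section 1 an essential term, and Section 1 is the provision held invalid; under Section 5, the entire will is therefore void. No provision of the will survives. Section 4 is among the inoperative provisions, so the answer is no.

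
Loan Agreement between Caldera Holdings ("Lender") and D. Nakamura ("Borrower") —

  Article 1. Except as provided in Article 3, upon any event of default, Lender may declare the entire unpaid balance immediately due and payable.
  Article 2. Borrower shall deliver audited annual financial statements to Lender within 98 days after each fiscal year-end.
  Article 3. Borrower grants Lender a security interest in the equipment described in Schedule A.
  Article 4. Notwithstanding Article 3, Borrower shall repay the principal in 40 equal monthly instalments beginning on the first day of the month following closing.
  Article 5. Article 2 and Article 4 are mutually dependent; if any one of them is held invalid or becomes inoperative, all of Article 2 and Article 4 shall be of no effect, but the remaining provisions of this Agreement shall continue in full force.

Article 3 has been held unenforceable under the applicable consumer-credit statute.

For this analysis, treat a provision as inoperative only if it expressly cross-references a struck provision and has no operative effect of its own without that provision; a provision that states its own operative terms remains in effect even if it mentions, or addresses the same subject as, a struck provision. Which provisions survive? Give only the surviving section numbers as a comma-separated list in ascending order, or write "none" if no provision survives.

1, 2, 4, 5

Article 3 is struck. Article 1 mentions Article 3 but its own obligation stands independently of Article 3, so Article 1 is not affected. Although Article 4 refers to Article 3, its operative terms do not depend on Article 3, so it remains in effect. Nothing else in the Agreement is defined by reference to Article 3. Article 5 ties Article 2 and Article 4 together, but none of those is affected here; the remaining provisions continue in force under Article 5. Article 1, Article 2, Article 4, and Article 5 remain in effect.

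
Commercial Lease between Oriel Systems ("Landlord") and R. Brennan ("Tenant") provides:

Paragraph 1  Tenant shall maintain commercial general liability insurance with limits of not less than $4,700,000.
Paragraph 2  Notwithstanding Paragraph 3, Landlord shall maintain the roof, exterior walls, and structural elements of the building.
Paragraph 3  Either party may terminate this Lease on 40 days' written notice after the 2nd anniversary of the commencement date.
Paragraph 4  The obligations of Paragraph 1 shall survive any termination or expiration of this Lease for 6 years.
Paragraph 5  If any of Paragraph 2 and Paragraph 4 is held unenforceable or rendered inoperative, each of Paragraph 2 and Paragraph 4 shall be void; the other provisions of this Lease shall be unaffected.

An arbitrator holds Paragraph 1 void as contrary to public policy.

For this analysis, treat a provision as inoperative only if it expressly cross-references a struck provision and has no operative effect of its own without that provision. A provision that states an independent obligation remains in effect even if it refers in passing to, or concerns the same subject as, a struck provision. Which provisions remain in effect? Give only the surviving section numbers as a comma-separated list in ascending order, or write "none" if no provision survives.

Paragraph 1 is struck. Paragraph 4 operates only by reference to Paragraph 1, so it falls with Paragraph 1. Paragraph 5 declares Paragraph 2 and Paragraph 4 mutually dependent; since one of them has fallen, all of them are of no effect. That brings down Paragraph 2 as well. The remainder continues in force under Paragraph 5. The provisions still in force are Paragraph 3 and Paragraph 5.

3, 5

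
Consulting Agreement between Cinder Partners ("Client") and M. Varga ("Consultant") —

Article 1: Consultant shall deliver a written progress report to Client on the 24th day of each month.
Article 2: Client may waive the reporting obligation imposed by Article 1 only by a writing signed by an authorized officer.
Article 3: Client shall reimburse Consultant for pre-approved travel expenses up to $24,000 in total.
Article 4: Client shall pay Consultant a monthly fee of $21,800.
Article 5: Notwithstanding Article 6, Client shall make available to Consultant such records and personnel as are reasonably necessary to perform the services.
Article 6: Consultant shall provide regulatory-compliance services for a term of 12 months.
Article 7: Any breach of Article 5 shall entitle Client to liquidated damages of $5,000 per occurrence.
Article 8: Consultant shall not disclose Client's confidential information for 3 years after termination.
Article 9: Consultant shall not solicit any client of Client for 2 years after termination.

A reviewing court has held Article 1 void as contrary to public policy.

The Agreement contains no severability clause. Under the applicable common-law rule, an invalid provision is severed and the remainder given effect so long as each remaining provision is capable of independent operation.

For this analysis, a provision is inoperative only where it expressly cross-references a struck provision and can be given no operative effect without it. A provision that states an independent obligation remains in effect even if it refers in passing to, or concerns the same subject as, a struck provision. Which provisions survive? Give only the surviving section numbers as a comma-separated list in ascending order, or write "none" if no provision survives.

Article 1 is struck. The only function of Article 2 is the waiver condition for Article 1, so it cannot stand once Article 1 is removed. With no severability clause, the stated default rule severs what cannot stand and enforces each remaining provision that can operate on its own. Article 3, Article 4, Article 5, Article 6, Article 7, Article 8, and Article 9 remain in effect.

3, 4, 5, 6, 7, 8, 9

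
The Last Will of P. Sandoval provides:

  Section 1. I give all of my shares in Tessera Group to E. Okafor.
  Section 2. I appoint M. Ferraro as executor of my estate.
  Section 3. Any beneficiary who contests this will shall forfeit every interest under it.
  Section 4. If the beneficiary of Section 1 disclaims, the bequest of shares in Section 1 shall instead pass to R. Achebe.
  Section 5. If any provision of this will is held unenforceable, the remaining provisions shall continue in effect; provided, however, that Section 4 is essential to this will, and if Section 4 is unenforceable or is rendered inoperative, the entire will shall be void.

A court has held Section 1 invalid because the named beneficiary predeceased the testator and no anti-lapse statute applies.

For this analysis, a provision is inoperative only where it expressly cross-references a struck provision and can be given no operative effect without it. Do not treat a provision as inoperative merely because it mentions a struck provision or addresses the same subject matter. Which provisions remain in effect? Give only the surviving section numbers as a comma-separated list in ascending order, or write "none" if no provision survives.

none

Section 1 is struck. The only function of Section 4 is the alternative disposition for Section 1, so it cannot stand once Section 1 is removed. Section 5 makes Section 4 an essential term, and Section 4 has been rendered inoperative by the cascade; under Section 5, the entire will is therefore void. No provision of the will survives.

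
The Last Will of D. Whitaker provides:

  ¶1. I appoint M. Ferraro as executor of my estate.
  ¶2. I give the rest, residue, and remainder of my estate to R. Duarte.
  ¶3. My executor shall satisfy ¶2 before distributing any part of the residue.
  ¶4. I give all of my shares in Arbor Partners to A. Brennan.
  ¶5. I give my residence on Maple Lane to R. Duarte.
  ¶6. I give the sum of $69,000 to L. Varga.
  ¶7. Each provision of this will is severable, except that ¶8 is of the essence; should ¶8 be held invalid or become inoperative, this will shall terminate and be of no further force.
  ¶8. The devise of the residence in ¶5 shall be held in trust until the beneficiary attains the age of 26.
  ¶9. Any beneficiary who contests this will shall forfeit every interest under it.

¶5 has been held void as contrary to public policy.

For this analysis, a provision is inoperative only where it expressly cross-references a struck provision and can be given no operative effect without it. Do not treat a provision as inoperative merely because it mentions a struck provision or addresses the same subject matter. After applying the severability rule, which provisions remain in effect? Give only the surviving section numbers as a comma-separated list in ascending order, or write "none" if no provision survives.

none

¶5 is struck. ¶8 merely fixes the trust for ¶5; with ¶5 gone it has nothing to operate on and falls away. ¶7 makes ¶8 an essential term, and ¶8 has been rendered inoperative by the cascade; under ¶7, the entire will is therefore void. No provision of the will survives.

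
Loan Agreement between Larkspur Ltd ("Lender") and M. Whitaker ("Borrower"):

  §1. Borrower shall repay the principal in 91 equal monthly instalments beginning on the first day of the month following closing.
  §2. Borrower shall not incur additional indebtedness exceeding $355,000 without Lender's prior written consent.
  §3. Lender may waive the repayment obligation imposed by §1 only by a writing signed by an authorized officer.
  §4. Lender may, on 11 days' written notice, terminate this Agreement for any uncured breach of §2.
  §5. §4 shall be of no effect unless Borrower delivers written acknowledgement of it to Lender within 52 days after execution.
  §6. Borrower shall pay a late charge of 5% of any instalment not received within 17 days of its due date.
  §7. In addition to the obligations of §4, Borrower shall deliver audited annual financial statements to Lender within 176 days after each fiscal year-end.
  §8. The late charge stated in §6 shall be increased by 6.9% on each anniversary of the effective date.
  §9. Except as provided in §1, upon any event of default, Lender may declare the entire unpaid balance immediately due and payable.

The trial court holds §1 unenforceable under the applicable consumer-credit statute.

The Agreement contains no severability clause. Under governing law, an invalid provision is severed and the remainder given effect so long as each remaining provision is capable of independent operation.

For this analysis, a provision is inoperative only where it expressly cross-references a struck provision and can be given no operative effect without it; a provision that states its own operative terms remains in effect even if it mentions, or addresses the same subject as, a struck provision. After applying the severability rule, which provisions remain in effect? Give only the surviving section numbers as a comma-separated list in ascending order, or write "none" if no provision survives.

§1 is struck. §3 operates only by reference to §1, so it falls with §1. §9 mentions §1 but its own obligation stands independently of §1, so §9 is not affected. Under the stated default rule, only provisions that cannot operate independently fall away; the rest are enforced. §2, §4, §5, §6, §7, §8, and §9 remain in effect.

2, 4, 5, 6, 7, 8, 9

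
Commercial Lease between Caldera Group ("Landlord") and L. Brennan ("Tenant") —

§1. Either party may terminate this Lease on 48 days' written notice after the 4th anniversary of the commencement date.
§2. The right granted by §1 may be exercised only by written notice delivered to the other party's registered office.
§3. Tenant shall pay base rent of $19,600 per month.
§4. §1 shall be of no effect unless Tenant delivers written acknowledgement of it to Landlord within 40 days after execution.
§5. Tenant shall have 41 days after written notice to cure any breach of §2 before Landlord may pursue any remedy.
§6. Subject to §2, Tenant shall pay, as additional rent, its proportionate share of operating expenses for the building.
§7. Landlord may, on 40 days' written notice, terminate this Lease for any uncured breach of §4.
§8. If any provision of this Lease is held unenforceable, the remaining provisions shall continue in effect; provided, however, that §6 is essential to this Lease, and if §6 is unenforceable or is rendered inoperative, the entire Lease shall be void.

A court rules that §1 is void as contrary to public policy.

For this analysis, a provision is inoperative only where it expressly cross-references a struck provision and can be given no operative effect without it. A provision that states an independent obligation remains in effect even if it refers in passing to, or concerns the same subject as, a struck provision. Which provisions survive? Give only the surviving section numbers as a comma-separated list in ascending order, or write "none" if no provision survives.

§1 is struck. §2 merely fixes the notice requirement for §1; with §1 gone it has nothing to operate on and falls away. §4 operates only by reference to §1, so it falls with §1. The only function of §5 is the cure period for breach of §2, so it cannot stand once §2 is removed. The only function of §7 is the termination right for breach of §4, so it cannot stand once §4 is removed. §6 mentions §2 but its own obligation stands independently of §2, so §6 is not affected. §8 makes §6 an essential term, but §6 is unaffected, so the severability proviso in §8 preserves the remaining provisions. That leaves §3, §6, and §8 in effect.

3, 6, 8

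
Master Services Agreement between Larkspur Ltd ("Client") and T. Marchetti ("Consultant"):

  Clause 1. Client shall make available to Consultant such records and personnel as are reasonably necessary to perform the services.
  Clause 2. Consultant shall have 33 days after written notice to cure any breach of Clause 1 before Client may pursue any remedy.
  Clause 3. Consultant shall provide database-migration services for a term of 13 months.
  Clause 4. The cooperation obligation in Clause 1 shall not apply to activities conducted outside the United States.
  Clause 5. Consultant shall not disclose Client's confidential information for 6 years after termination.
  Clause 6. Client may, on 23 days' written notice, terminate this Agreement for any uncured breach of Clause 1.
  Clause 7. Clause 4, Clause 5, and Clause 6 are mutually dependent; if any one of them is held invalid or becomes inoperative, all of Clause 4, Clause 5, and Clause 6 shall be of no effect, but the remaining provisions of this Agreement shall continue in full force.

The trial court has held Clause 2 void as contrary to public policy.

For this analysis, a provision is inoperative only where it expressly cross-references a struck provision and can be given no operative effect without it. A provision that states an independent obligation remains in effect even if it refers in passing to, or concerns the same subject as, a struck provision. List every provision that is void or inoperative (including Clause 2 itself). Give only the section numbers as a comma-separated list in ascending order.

Clause 2 is struck. No other provision's operative terms depend on Clause 2. Clause 7 ties Clause 4, Clause 5, and Clause 6 together, but none of those is affected here; the remaining provisions continue in force under Clause 7. Clause 1, Clause 3, Clause 4, Clause 5, Clause 6, and Clause 7 remain in effect.

2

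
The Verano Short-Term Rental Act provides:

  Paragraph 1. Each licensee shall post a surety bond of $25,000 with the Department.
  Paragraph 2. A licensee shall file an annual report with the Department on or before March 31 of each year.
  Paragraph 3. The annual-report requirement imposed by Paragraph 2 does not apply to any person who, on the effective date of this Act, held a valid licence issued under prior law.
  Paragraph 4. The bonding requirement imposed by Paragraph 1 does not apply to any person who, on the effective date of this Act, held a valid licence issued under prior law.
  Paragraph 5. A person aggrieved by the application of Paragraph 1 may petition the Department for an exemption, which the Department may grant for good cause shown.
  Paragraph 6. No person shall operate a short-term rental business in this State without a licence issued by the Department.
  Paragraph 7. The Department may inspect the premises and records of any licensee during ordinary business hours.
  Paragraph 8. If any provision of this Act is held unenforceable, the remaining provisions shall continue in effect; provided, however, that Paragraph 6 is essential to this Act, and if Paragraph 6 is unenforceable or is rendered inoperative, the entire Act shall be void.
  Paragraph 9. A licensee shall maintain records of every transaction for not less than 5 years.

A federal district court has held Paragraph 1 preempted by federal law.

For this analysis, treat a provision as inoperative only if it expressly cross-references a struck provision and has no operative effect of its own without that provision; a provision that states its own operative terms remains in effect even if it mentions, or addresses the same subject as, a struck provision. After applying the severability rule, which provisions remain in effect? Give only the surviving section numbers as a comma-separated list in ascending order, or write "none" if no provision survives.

Paragraph 1 is struck. Paragraph 4 merely fixes the grandfather exemption from Paragraph 1; with Paragraph 1 gone it has nothing to operate on and falls away. Paragraph 5 operates only by reference to Paragraph 1, so it falls with Paragraph 1. Paragraph 8 makes Paragraph 6 an essential term, but Paragraph 6 is unaffected, so the severability proviso in Paragraph 8 preserves the remaining provisions. The provisions still in force are Paragraph 2, Paragraph 3, Paragraph 6, Paragraph 7, Paragraph 8, and Paragraph 9.

2, 3, 6, 7, 8, 9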